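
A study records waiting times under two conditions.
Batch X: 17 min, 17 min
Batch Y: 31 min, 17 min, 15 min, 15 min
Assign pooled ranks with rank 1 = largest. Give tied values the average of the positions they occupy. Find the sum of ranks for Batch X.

Sorted (descending): 31, 17, 17, 17, 15, 15
The 3 values of 17 occupy positions 2–4 → average rank 3.
The 2 values of 15 occupy positions 5–6 → average rank (5+6)/2 = 5.5.
Batch X values → pooled ranks: 17→3, 17→3
Rank sum = 3 + 3 = 6

6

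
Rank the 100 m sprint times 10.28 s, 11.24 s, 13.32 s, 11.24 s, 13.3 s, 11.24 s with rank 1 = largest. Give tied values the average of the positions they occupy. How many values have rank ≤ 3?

Sorted (descending): 13.32, 13.3, 11.24, 11.24, 11.24, 10.28
The 3 values of 11.24 occupy positions 3–5 → average rank 4.
Ranks ≤ 3: {1, 2} → 2 values.

2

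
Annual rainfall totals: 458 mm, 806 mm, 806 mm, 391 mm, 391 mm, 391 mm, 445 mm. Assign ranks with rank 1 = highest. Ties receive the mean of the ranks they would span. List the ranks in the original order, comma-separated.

3, 1.5, 1.5, 6, 6, 6, 4

Sorted (descending): 806, 806, 458, 445, 391, 391, 391
The 2 values of 806 occupy positions 1–2 → average rank (1+2)/2 = 1.5.
The 3 values of 391 occupy positions 5–7 → average rank 6.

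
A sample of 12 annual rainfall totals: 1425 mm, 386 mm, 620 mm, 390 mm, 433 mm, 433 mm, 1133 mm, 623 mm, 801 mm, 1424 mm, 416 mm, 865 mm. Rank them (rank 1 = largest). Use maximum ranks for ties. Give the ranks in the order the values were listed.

Sorted (descending): 1425, 1424, 1133, 865, 801, 623, 620, 433, 433, 416, 390, 386
The 2 values of 433 occupy positions 8–9 → each gets rank 9.

1, 12, 7, 11, 9, 9, 3, 6, 5, 2, 10, 4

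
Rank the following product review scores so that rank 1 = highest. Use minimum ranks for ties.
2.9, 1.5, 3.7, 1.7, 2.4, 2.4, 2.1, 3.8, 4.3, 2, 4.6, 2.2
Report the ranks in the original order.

Sorted (descending): 4.6, 4.3, 3.8, 3.7, 2.9, 2.4, 2.4, 2.2, 2.1, 2, 1.7, 1.5
The 2 values of 2.4 occupy positions 6–7 → each gets rank 6.

5, 12, 4, 11, 6, 6, 9, 3, 2, 10, 1, 8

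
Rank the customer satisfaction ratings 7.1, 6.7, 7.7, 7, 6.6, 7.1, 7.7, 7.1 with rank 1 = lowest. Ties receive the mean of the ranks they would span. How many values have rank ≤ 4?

3

Sorted (ascending): 6.6, 6.7, 7, 7.1, 7.1, 7.1, 7.7, 7.7
The 3 values of 7.1 occupy positions 4–6 → average rank 5.
The 2 values of 7.7 occupy positions 7–8 → average rank (7+8)/2 = 7.5.
Ranks ≤ 4: {1, 2, 3} → 3 values.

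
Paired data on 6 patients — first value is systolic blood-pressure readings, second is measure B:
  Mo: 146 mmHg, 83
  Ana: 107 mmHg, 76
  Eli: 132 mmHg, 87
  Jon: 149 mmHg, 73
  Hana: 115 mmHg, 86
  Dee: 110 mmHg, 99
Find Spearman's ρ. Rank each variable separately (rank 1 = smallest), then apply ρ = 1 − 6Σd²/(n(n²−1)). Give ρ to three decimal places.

-0.371

Ranks of variable 1: 5, 1, 4, 6, 3, 2
Ranks of variable 2: 3, 2, 5, 1, 4, 6
d = r₁ − r₂: 2, -1, -1, 5, -1, -4
d²: 4, 1, 1, 25, 1, 16; Σd² = 48
ρ = 1 − 6·48/(6·35) = 1 − 288/210 = -0.371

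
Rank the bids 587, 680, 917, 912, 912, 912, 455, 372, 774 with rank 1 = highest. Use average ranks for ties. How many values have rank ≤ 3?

4

Sorted (descending): 917, 912, 912, 912, 774, 680, 587, 455, 372
The 3 values of 912 occupy positions 2–4 → average rank 3.
Ranks ≤ 3: {1, 3, 3, 3} → 4 values.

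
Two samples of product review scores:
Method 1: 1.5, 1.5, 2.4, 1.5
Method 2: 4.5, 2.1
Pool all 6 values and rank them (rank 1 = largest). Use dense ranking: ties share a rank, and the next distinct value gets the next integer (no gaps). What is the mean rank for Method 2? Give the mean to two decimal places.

Sorted (descending): 4.5, 2.4, 2.1, 1.5, 1.5, 1.5
The 3 values of 1.5 share dense rank 4.
Remaining distinct values take the next consecutive integers.
Method 2 values → pooled ranks: 4.5→1, 2.1→3
Mean rank = (1 + 3) / 2 = 2.00

2.00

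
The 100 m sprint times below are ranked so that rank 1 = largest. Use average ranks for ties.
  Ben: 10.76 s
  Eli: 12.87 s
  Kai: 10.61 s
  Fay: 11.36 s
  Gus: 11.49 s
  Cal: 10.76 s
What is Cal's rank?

4.5

Sorted (descending): 12.87, 11.49, 11.36, 10.76, 10.76, 10.61
The 2 values of 10.76 occupy positions 4–5 → average rank (4+5)/2 = 4.5.
Cal has value 10.76 s → rank 4.5.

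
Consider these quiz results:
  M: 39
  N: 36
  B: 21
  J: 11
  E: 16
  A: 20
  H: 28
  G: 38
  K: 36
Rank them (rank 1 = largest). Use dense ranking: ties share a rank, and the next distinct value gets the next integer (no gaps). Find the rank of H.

Sorted (descending): 39, 38, 36, 36, 28, 21, 20, 16, 11
The 2 values of 36 share dense rank 3.
Remaining distinct values take the next consecutive integers.
H has value 28 → rank 4.

4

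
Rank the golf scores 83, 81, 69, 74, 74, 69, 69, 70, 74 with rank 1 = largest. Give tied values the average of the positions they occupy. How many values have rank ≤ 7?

6

Sorted (descending): 83, 81, 74, 74, 74, 70, 69, 69, 69
The 3 values of 74 occupy positions 3–5 → average rank 4.
The 3 values of 69 occupy positions 7–9 → average rank 8.
Ranks ≤ 7: {1, 2, 4, 4, 4, 6} → 6 values.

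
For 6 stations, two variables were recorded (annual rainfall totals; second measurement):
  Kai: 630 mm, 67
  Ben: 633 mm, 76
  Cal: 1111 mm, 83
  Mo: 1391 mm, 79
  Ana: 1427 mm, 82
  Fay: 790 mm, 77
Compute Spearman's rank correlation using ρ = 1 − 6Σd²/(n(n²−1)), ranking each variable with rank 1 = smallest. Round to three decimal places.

Ranks of variable 1: 1, 2, 4, 5, 6, 3
Ranks of variable 2: 1, 2, 6, 4, 5, 3
d = r₁ − r₂: 0, 0, -2, 1, 1, 0
d²: 0, 0, 4, 1, 1, 0; Σd² = 6
ρ = 1 − 6·6/(6·35) = 1 − 36/210 = 0.829

0.829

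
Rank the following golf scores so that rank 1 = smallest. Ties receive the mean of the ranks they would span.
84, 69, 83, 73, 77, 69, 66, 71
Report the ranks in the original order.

8, 2.5, 7, 5, 6, 2.5, 1, 4

Sorted (ascending): 66, 69, 69, 71, 73, 77, 83, 84
The 2 values of 69 occupy positions 2–3 → average rank (2+3)/2 = 2.5.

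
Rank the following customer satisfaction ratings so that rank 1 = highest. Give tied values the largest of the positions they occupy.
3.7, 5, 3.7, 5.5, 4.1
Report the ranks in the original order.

Sorted (descending): 5.5, 5, 4.1, 3.7, 3.7
The 2 values of 3.7 occupy positions 4–5 → each gets rank 5.

5, 2, 5, 1, 3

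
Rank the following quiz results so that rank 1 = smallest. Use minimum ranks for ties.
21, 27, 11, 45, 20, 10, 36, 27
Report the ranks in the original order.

Sorted (ascending): 10, 11, 20, 21, 27, 27, 36, 45
The 2 values of 27 occupy positions 5–6 → each gets rank 5.

4, 5, 2, 8, 3, 1, 7, 5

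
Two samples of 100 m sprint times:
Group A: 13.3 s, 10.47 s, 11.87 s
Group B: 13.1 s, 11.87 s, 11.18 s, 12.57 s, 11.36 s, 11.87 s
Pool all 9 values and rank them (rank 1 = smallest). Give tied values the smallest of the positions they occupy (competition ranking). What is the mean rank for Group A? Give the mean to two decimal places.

4.67

Sorted (ascending): 10.47, 11.18, 11.36, 11.87, 11.87, 11.87, 12.57, 13.1, 13.3
The 3 values of 11.87 occupy positions 4–6 → each gets rank 4.
Group A values → pooled ranks: 13.3→9, 10.47→1, 11.87→4
Mean rank = (9 + 1 + 4) / 3 = 4.67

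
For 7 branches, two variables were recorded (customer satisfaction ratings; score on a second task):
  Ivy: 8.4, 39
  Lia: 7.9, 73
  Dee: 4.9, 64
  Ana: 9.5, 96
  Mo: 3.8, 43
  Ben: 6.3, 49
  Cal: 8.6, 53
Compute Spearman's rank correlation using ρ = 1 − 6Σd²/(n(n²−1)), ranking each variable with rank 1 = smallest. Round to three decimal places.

0.393

Ranks of variable 1: 5, 4, 2, 7, 1, 3, 6
Ranks of variable 2: 1, 6, 5, 7, 2, 3, 4
d = r₁ − r₂: 4, -2, -3, 0, -1, 0, 2
d²: 16, 4, 9, 0, 1, 0, 4; Σd² = 34
ρ = 1 − 6·34/(7·48) = 1 − 204/336 = 0.393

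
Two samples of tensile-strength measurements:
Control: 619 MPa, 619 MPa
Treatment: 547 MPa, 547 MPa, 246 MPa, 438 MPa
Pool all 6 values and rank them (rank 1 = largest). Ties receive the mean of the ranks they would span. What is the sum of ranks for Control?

Sorted (descending): 619, 619, 547, 547, 438, 246
The 2 values of 619 occupy positions 1–2 → average rank (1+2)/2 = 1.5.
The 2 values of 547 occupy positions 3–4 → average rank (3+4)/2 = 3.5.
Control values → pooled ranks: 619→1.5, 619→1.5
Rank sum = 1.5 + 1.5 = 3

3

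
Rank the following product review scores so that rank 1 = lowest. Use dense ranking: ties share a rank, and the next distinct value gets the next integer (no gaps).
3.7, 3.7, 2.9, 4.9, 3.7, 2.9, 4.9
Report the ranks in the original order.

2, 2, 1, 3, 2, 1, 3

Sorted (ascending): 2.9, 2.9, 3.7, 3.7, 3.7, 4.9, 4.9
The 2 values of 2.9 share dense rank 1.
The 3 values of 3.7 share dense rank 2.
The 2 values of 4.9 share dense rank 3.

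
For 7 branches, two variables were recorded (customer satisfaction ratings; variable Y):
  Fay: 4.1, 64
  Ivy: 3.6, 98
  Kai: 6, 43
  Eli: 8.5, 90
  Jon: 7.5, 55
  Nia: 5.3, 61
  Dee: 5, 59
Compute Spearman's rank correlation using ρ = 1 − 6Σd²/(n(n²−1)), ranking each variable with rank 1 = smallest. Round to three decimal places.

-0.393

Ranks of variable 1: 2, 1, 5, 7, 6, 4, 3
Ranks of variable 2: 5, 7, 1, 6, 2, 4, 3
d = r₁ − r₂: -3, -6, 4, 1, 4, 0, 0
d²: 9, 36, 16, 1, 16, 0, 0; Σd² = 78
ρ = 1 − 6·78/(7·48) = 1 − 468/336 = -0.393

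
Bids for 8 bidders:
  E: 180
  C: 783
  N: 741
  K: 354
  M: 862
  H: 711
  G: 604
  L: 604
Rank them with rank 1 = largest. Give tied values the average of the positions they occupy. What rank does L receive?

Sorted (descending): 862, 783, 741, 711, 604, 604, 354, 180
The 2 values of 604 occupy positions 5–6 → average rank (5+6)/2 = 5.5.
L has value 604 → rank 5.5.

5.5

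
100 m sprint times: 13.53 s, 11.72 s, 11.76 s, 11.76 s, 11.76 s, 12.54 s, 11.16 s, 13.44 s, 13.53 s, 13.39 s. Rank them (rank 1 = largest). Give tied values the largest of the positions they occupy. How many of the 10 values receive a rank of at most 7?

5

Sorted (descending): 13.53, 13.53, 13.44, 13.39, 12.54, 11.76, 11.76, 11.76, 11.72, 11.16
The 2 values of 13.53 occupy positions 1–2 → each gets rank 2.
The 3 values of 11.76 occupy positions 6–8 → each gets rank 8.
Ranks ≤ 7: {2, 2, 3, 4, 5} → 5 values.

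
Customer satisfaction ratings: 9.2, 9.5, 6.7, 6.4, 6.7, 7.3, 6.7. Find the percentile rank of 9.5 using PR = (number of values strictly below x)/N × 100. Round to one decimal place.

N = 7.
Strictly below 9.5: 6. Equal to 9.5: 1.
PR = 6/7 × 100 = 85.7

85.7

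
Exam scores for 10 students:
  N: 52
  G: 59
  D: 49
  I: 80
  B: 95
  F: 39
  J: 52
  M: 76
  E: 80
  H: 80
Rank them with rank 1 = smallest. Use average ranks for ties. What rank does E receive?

8

Sorted (ascending): 39, 49, 52, 52, 59, 76, 80, 80, 80, 95
The 2 values of 52 occupy positions 3–4 → average rank (3+4)/2 = 3.5.
The 3 values of 80 occupy positions 7–9 → average rank 8.
E has value 80 → rank 8.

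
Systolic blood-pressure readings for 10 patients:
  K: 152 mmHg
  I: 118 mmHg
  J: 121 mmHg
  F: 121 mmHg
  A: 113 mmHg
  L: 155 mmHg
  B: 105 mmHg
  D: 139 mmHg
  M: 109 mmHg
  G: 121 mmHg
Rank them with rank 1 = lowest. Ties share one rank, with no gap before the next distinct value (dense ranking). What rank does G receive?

Sorted (ascending): 105, 109, 113, 118, 121, 121, 121, 139, 152, 155
The 3 values of 121 share dense rank 5.
Remaining distinct values take the next consecutive integers.
G has value 121 mmHg → rank 5.

5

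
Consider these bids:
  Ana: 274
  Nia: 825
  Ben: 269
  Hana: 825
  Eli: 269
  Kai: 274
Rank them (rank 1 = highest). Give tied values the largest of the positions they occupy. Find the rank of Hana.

Sorted (descending): 825, 825, 274, 274, 269, 269
The 2 values of 825 occupy positions 1–2 → each gets rank 2.
The 2 values of 274 occupy positions 3–4 → each gets rank 4.
The 2 values of 269 occupy positions 5–6 → each gets rank 6.
Hana has value 825 → rank 2.

2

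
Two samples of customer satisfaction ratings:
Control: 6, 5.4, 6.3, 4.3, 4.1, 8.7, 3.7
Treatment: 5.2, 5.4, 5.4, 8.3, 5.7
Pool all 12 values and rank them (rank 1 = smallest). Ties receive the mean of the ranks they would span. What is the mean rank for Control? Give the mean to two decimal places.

6.14

Sorted (ascending): 3.7, 4.1, 4.3, 5.2, 5.4, 5.4, 5.4, 5.7, 6, 6.3, 8.3, 8.7
The 3 values of 5.4 occupy positions 5–7 → average rank 6.
Control values → pooled ranks: 6→9, 5.4→6, 6.3→10, 4.3→3, 4.1→2, 8.7→12, 3.7→1
Mean rank = (9 + 6 + 10 + 3 + 2 + 12 + 1) / 7 = 6.14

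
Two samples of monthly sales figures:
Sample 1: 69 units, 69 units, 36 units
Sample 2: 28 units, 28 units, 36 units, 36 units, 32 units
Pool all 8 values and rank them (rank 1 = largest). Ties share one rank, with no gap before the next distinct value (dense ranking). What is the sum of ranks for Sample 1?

Sorted (descending): 69, 69, 36, 36, 36, 32, 28, 28
The 2 values of 69 share dense rank 1.
The 3 values of 36 share dense rank 2.
The 2 values of 28 share dense rank 4.
Remaining distinct values take the next consecutive integers.
Sample 1 values → pooled ranks: 69→1, 69→1, 36→2
Rank sum = 1 + 1 + 2 = 4

4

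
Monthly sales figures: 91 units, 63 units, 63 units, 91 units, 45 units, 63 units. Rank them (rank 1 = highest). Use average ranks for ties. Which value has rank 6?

Sorted (descending): 91, 91, 63, 63, 63, 45
The 2 values of 91 occupy positions 1–2 → average rank (1+2)/2 = 1.5.
The 3 values of 63 occupy positions 3–5 → average rank 4.
Rank 6 → value 45.

45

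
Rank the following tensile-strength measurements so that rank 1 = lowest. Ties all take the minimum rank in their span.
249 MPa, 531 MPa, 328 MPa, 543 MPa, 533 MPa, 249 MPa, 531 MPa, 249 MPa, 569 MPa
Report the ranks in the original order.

1, 5, 4, 8, 7, 1, 5, 1, 9

Sorted (ascending): 249, 249, 249, 328, 531, 531, 533, 543, 569
The 3 values of 249 occupy positions 1–3 → each gets rank 1.
The 2 values of 531 occupy positions 5–6 → each gets rank 5.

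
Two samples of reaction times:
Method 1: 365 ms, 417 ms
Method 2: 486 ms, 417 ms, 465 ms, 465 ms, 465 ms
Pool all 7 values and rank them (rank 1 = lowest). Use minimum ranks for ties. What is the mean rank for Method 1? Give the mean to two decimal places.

Sorted (ascending): 365, 417, 417, 465, 465, 465, 486
The 2 values of 417 occupy positions 2–3 → each gets rank 2.
The 3 values of 465 occupy positions 4–6 → each gets rank 4.
Method 1 values → pooled ranks: 365→1, 417→2
Mean rank = (1 + 2) / 2 = 1.50

1.50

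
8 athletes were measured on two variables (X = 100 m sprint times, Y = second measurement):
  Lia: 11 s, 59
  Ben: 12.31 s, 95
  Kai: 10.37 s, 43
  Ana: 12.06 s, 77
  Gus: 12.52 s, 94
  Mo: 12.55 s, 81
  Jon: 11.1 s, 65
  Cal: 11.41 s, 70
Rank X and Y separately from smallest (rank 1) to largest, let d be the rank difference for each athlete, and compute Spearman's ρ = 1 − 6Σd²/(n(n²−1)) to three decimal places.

0.905

Ranks of variable 1: 2, 6, 1, 5, 7, 8, 3, 4
Ranks of variable 2: 2, 8, 1, 5, 7, 6, 3, 4
d = r₁ − r₂: 0, -2, 0, 0, 0, 2, 0, 0
d²: 0, 4, 0, 0, 0, 4, 0, 0; Σd² = 8
ρ = 1 − 6·8/(8·63) = 1 − 48/504 = 0.905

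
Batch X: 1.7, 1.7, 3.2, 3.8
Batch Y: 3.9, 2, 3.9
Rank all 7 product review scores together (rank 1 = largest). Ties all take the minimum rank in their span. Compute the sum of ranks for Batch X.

Sorted (descending): 3.9, 3.9, 3.8, 3.2, 2, 1.7, 1.7
The 2 values of 3.9 occupy positions 1–2 → each gets rank 1.
The 2 values of 1.7 occupy positions 6–7 → each gets rank 6.
Batch X values → pooled ranks: 1.7→6, 1.7→6, 3.2→4, 3.8→3
Rank sum = 6 + 6 + 4 + 3 = 19

19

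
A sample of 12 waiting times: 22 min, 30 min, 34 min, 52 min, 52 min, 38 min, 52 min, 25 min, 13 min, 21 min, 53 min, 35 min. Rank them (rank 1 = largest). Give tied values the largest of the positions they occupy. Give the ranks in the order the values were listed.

10, 8, 7, 4, 4, 5, 4, 9, 12, 11, 1, 6

Sorted (descending): 53, 52, 52, 52, 38, 35, 34, 30, 25, 22, 21, 13
The 3 values of 52 occupy positions 2–4 → each gets rank 4.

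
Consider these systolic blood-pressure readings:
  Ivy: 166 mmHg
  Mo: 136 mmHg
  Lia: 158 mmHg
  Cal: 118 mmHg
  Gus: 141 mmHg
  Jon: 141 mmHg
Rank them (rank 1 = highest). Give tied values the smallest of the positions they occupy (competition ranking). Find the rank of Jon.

3

Sorted (descending): 166, 158, 141, 141, 136, 118
The 2 values of 141 occupy positions 3–4 → each gets rank 3.
Jon has value 141 mmHg → rank 3.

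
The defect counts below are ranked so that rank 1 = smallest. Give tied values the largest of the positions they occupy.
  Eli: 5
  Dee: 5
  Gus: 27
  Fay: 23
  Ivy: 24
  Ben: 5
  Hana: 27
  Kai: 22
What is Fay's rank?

Sorted (ascending): 5, 5, 5, 22, 23, 24, 27, 27
The 3 values of 5 occupy positions 1–3 → each gets rank 3.
The 2 values of 27 occupy positions 7–8 → each gets rank 8.
Fay has value 23 → rank 5.

5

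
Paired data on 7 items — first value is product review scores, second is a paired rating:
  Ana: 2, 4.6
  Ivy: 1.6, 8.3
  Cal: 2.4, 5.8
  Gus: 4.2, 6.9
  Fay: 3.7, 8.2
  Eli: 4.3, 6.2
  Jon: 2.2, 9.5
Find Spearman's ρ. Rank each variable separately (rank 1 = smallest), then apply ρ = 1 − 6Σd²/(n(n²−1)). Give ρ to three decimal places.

Ranks of variable 1: 2, 1, 4, 6, 5, 7, 3
Ranks of variable 2: 1, 6, 2, 4, 5, 3, 7
d = r₁ − r₂: 1, -5, 2, 2, 0, 4, -4
d²: 1, 25, 4, 4, 0, 16, 16; Σd² = 66
ρ = 1 − 6·66/(7·48) = 1 − 396/336 = -0.179

-0.179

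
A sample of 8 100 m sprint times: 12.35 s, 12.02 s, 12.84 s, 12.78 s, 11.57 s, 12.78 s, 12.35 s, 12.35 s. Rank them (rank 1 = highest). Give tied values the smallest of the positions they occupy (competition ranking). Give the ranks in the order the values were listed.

4, 7, 1, 2, 8, 2, 4, 4

Sorted (descending): 12.84, 12.78, 12.78, 12.35, 12.35, 12.35, 12.02, 11.57
The 2 values of 12.78 occupy positions 2–3 → each gets rank 2.
The 3 values of 12.35 occupy positions 4–6 → each gets rank 4.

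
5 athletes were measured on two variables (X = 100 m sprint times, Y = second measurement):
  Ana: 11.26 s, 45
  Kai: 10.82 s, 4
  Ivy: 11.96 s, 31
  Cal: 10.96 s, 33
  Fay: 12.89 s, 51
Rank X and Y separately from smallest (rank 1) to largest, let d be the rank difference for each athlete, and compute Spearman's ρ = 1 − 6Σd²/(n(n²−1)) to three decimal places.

0.700

Ranks of variable 1: 3, 1, 4, 2, 5
Ranks of variable 2: 4, 1, 2, 3, 5
d = r₁ − r₂: -1, 0, 2, -1, 0
d²: 1, 0, 4, 1, 0; Σd² = 6
ρ = 1 − 6·6/(5·24) = 1 − 36/120 = 0.700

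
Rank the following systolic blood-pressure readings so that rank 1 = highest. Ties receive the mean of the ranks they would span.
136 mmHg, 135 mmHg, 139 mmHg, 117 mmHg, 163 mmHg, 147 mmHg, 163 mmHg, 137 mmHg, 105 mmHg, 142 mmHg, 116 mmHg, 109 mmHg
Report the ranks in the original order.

Sorted (descending): 163, 163, 147, 142, 139, 137, 136, 135, 117, 116, 109, 105
The 2 values of 163 occupy positions 1–2 → average rank (1+2)/2 = 1.5.

7, 8, 5, 9, 1.5, 3, 1.5, 6, 12, 4, 10, 11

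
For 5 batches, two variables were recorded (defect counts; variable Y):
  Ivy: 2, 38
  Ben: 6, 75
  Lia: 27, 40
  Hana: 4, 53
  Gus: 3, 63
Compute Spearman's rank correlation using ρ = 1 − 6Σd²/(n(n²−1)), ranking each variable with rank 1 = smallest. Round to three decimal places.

0.300

Ranks of variable 1: 1, 4, 5, 3, 2
Ranks of variable 2: 1, 5, 2, 3, 4
d = r₁ − r₂: 0, -1, 3, 0, -2
d²: 0, 1, 9, 0, 4; Σd² = 14
ρ = 1 − 6·14/(5·24) = 1 − 84/120 = 0.300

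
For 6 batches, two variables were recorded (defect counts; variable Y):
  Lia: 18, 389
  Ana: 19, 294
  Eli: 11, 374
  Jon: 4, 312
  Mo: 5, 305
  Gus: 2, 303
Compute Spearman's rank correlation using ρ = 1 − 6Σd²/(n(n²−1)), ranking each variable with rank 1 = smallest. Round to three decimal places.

0.086

Ranks of variable 1: 5, 6, 4, 2, 3, 1
Ranks of variable 2: 6, 1, 5, 4, 3, 2
d = r₁ − r₂: -1, 5, -1, -2, 0, -1
d²: 1, 25, 1, 4, 0, 1; Σd² = 32
ρ = 1 − 6·32/(6·35) = 1 − 192/210 = 0.086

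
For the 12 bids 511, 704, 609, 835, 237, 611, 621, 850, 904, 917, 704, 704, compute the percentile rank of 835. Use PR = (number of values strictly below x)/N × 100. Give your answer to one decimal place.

N = 12.
Strictly below 835: 8. Equal to 835: 1.
PR = 8/12 × 100 = 66.7

66.7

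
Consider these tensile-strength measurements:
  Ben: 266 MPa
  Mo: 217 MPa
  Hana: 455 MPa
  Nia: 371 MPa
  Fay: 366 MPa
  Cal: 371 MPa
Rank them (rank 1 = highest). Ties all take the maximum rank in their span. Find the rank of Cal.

3

Sorted (descending): 455, 371, 371, 366, 266, 217
The 2 values of 371 occupy positions 2–3 → each gets rank 3.
Cal has value 371 MPa → rank 3.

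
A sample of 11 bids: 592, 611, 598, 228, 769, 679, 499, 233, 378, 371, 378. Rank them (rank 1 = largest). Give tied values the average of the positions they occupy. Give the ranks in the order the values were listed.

5, 3, 4, 11, 1, 2, 6, 10, 7.5, 9, 7.5

Sorted (descending): 769, 679, 611, 598, 592, 499, 378, 378, 371, 233, 228
The 2 values of 378 occupy positions 7–8 → average rank (7+8)/2 = 7.5.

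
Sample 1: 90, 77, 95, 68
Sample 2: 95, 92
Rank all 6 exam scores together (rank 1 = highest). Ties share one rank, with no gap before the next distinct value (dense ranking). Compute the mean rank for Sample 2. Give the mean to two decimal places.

Sorted (descending): 95, 95, 92, 90, 77, 68
The 2 values of 95 share dense rank 1.
Remaining distinct values take the next consecutive integers.
Sample 2 values → pooled ranks: 95→1, 92→2
Mean rank = (1 + 2) / 2 = 1.50

1.50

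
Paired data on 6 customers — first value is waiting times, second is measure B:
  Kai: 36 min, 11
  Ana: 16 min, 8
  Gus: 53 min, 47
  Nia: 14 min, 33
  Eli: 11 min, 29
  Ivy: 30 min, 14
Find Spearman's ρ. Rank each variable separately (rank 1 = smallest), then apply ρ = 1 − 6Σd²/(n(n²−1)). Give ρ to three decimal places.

0.086

Ranks of variable 1: 5, 3, 6, 2, 1, 4
Ranks of variable 2: 2, 1, 6, 5, 4, 3
d = r₁ − r₂: 3, 2, 0, -3, -3, 1
d²: 9, 4, 0, 9, 9, 1; Σd² = 32
ρ = 1 − 6·32/(6·35) = 1 − 192/210 = 0.086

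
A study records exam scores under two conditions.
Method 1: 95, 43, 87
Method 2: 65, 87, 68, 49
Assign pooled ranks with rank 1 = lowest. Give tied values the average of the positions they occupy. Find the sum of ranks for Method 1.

Sorted (ascending): 43, 49, 65, 68, 87, 87, 95
The 2 values of 87 occupy positions 5–6 → average rank (5+6)/2 = 5.5.
Method 1 values → pooled ranks: 95→7, 43→1, 87→5.5
Rank sum = 7 + 1 + 5.5 = 13.5

13.5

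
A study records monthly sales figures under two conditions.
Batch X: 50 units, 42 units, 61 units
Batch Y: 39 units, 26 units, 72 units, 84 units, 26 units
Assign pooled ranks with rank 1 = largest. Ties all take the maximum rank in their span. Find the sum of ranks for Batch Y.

25

Sorted (descending): 84, 72, 61, 50, 42, 39, 26, 26
The 2 values of 26 occupy positions 7–8 → each gets rank 8.
Batch Y values → pooled ranks: 39→6, 26→8, 72→2, 84→1, 26→8
Rank sum = 6 + 8 + 2 + 1 + 8 = 25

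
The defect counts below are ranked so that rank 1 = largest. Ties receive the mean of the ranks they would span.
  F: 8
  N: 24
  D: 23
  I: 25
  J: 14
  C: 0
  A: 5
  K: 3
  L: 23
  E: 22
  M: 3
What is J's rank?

6

Sorted (descending): 25, 24, 23, 23, 22, 14, 8, 5, 3, 3, 0
The 2 values of 23 occupy positions 3–4 → average rank (3+4)/2 = 3.5.
The 2 values of 3 occupy positions 9–10 → average rank (9+10)/2 = 9.5.
J has value 14 → rank 6.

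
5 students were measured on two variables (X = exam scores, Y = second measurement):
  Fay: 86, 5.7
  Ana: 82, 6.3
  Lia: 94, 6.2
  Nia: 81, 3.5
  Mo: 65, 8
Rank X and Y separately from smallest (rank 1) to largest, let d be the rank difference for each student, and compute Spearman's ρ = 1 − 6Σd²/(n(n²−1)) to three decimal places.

Ranks of variable 1: 4, 3, 5, 2, 1
Ranks of variable 2: 2, 4, 3, 1, 5
d = r₁ − r₂: 2, -1, 2, 1, -4
d²: 4, 1, 4, 1, 16; Σd² = 26
ρ = 1 − 6·26/(5·24) = 1 − 156/120 = -0.300

-0.300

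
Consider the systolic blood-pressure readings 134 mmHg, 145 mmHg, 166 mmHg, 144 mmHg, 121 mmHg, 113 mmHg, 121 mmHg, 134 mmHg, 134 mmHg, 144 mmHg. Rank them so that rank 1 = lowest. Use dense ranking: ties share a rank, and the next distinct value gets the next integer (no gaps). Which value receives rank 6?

Sorted (ascending): 113, 121, 121, 134, 134, 134, 144, 144, 145, 166
The 2 values of 121 share dense rank 2.
The 3 values of 134 share dense rank 3.
The 2 values of 144 share dense rank 4.
Remaining distinct values take the next consecutive integers.
Rank 6 → value 166.

166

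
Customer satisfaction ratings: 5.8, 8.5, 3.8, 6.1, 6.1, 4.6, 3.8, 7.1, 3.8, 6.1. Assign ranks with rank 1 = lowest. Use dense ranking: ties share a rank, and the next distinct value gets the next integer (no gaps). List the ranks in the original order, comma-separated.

Sorted (ascending): 3.8, 3.8, 3.8, 4.6, 5.8, 6.1, 6.1, 6.1, 7.1, 8.5
The 3 values of 3.8 share dense rank 1.
The 3 values of 6.1 share dense rank 4.
Remaining distinct values take the next consecutive integers.

3, 6, 1, 4, 4, 2, 1, 5, 1, 4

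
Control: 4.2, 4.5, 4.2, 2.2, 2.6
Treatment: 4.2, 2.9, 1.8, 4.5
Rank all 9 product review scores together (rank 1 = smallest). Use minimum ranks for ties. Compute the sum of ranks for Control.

Sorted (ascending): 1.8, 2.2, 2.6, 2.9, 4.2, 4.2, 4.2, 4.5, 4.5
The 3 values of 4.2 occupy positions 5–7 → each gets rank 5.
The 2 values of 4.5 occupy positions 8–9 → each gets rank 8.
Control values → pooled ranks: 4.2→5, 4.5→8, 4.2→5, 2.2→2, 2.6→3
Rank sum = 5 + 8 + 5 + 2 + 3 = 23

23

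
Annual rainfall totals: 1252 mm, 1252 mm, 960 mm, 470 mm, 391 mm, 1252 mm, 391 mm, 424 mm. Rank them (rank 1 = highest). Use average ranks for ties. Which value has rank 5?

Sorted (descending): 1252, 1252, 1252, 960, 470, 424, 391, 391
The 3 values of 1252 occupy positions 1–3 → average rank 2.
The 2 values of 391 occupy positions 7–8 → average rank (7+8)/2 = 7.5.
Rank 5 → value 470.

470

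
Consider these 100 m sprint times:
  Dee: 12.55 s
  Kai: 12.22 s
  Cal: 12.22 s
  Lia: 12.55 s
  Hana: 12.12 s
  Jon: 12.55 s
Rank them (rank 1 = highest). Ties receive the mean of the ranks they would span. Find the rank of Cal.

Sorted (descending): 12.55, 12.55, 12.55, 12.22, 12.22, 12.12
The 3 values of 12.55 occupy positions 1–3 → average rank 2.
The 2 values of 12.22 occupy positions 4–5 → average rank (4+5)/2 = 4.5.
Cal has value 12.22 s → rank 4.5.

4.5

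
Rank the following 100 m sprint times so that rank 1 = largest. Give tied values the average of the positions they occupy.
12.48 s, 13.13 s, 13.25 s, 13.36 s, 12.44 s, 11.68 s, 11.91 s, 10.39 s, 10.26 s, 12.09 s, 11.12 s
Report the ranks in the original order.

4, 3, 2, 1, 5, 8, 7, 10, 11, 6, 9

Sorted (descending): 13.36, 13.25, 13.13, 12.48, 12.44, 12.09, 11.91, 11.68, 11.12, 10.39, 10.26
No ties — each value takes its position as its rank.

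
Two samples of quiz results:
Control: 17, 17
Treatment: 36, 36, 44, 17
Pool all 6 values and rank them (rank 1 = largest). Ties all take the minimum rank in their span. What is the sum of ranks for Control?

Sorted (descending): 44, 36, 36, 17, 17, 17
The 2 values of 36 occupy positions 2–3 → each gets rank 2.
The 3 values of 17 occupy positions 4–6 → each gets rank 4.
Control values → pooled ranks: 17→4, 17→4
Rank sum = 4 + 4 = 8

8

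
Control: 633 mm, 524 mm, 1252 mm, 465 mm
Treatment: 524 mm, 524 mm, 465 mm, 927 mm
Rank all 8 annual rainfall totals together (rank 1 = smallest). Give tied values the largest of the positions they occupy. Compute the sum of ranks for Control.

Sorted (ascending): 465, 465, 524, 524, 524, 633, 927, 1252
The 2 values of 465 occupy positions 1–2 → each gets rank 2.
The 3 values of 524 occupy positions 3–5 → each gets rank 5.
Control values → pooled ranks: 633→6, 524→5, 1252→8, 465→2
Rank sum = 6 + 5 + 8 + 2 = 21

21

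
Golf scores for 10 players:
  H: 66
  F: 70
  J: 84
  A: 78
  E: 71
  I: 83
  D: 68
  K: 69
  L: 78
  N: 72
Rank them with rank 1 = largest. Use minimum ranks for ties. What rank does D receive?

9

Sorted (descending): 84, 83, 78, 78, 72, 71, 70, 69, 68, 66
The 2 values of 78 occupy positions 3–4 → each gets rank 3.
D has value 68 → rank 9.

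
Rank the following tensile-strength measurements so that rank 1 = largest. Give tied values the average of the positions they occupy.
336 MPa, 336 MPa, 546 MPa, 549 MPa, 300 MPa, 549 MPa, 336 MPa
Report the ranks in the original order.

5, 5, 3, 1.5, 7, 1.5, 5

Sorted (descending): 549, 549, 546, 336, 336, 336, 300
The 2 values of 549 occupy positions 1–2 → average rank (1+2)/2 = 1.5.
The 3 values of 336 occupy positions 4–6 → average rank 5.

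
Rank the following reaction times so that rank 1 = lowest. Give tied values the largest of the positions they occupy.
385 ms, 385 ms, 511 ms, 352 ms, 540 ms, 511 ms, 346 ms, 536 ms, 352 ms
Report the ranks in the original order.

Sorted (ascending): 346, 352, 352, 385, 385, 511, 511, 536, 540
The 2 values of 352 occupy positions 2–3 → each gets rank 3.
The 2 values of 385 occupy positions 4–5 → each gets rank 5.
The 2 values of 511 occupy positions 6–7 → each gets rank 7.

5, 5, 7, 3, 9, 7, 1, 8, 3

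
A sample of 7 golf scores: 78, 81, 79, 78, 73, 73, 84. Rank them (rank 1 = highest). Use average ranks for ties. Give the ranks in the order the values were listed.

4.5, 2, 3, 4.5, 6.5, 6.5, 1

Sorted (descending): 84, 81, 79, 78, 78, 73, 73
The 2 values of 78 occupy positions 4–5 → average rank (4+5)/2 = 4.5.
The 2 values of 73 occupy positions 6–7 → average rank (6+7)/2 = 6.5.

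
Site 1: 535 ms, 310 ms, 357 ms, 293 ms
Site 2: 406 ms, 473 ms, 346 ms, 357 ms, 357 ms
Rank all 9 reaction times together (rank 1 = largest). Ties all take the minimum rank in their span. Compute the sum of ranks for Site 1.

22

Sorted (descending): 535, 473, 406, 357, 357, 357, 346, 310, 293
The 3 values of 357 occupy positions 4–6 → each gets rank 4.
Site 1 values → pooled ranks: 535→1, 310→8, 357→4, 293→9
Rank sum = 1 + 8 + 4 + 9 = 22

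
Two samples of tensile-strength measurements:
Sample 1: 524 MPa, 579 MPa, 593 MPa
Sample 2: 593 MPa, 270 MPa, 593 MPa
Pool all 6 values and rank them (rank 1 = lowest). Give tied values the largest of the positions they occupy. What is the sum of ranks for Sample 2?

Sorted (ascending): 270, 524, 579, 593, 593, 593
The 3 values of 593 occupy positions 4–6 → each gets rank 6.
Sample 2 values → pooled ranks: 593→6, 270→1, 593→6
Rank sum = 6 + 1 + 6 = 13

13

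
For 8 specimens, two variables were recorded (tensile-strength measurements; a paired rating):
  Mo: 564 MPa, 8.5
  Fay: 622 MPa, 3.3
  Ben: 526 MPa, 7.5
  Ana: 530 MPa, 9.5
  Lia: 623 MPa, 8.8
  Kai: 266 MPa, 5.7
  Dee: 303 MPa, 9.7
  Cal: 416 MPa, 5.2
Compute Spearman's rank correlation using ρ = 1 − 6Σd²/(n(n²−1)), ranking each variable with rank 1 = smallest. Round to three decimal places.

-0.024

Ranks of variable 1: 6, 7, 4, 5, 8, 1, 2, 3
Ranks of variable 2: 5, 1, 4, 7, 6, 3, 8, 2
d = r₁ − r₂: 1, 6, 0, -2, 2, -2, -6, 1
d²: 1, 36, 0, 4, 4, 4, 36, 1; Σd² = 86
ρ = 1 − 6·86/(8·63) = 1 − 516/504 = -0.024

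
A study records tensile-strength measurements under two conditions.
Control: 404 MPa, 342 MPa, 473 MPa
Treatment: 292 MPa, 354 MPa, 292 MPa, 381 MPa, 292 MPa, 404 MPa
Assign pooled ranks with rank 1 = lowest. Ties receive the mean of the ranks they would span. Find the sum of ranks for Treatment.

24.5

Sorted (ascending): 292, 292, 292, 342, 354, 381, 404, 404, 473
The 3 values of 292 occupy positions 1–3 → average rank 2.
The 2 values of 404 occupy positions 7–8 → average rank (7+8)/2 = 7.5.
Treatment values → pooled ranks: 292→2, 354→5, 292→2, 381→6, 292→2, 404→7.5
Rank sum = 2 + 5 + 2 + 6 + 2 + 7.5 = 24.5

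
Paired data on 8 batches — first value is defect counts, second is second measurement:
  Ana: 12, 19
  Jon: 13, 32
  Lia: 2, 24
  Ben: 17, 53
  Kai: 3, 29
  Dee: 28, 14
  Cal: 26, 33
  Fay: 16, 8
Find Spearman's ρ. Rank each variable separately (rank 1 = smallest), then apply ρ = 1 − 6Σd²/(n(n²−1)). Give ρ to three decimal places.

Ranks of variable 1: 3, 4, 1, 6, 2, 8, 7, 5
Ranks of variable 2: 3, 6, 4, 8, 5, 2, 7, 1
d = r₁ − r₂: 0, -2, -3, -2, -3, 6, 0, 4
d²: 0, 4, 9, 4, 9, 36, 0, 16; Σd² = 78
ρ = 1 − 6·78/(8·63) = 1 − 468/504 = 0.071

0.071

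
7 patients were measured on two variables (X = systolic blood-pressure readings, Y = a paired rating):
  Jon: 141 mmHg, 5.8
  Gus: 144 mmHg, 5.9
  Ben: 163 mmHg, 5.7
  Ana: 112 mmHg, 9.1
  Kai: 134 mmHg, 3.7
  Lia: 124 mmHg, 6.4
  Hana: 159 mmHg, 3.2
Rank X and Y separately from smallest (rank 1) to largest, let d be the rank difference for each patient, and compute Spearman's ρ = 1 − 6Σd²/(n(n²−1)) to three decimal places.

Ranks of variable 1: 4, 5, 7, 1, 3, 2, 6
Ranks of variable 2: 4, 5, 3, 7, 2, 6, 1
d = r₁ − r₂: 0, 0, 4, -6, 1, -4, 5
d²: 0, 0, 16, 36, 1, 16, 25; Σd² = 94
ρ = 1 − 6·94/(7·48) = 1 − 564/336 = -0.679

-0.679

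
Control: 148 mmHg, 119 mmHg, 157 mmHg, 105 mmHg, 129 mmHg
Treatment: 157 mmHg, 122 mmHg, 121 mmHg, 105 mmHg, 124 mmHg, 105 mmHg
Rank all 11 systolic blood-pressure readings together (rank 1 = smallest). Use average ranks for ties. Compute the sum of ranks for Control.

33.5

Sorted (ascending): 105, 105, 105, 119, 121, 122, 124, 129, 148, 157, 157
The 3 values of 105 occupy positions 1–3 → average rank 2.
The 2 values of 157 occupy positions 10–11 → average rank (10+11)/2 = 10.5.
Control values → pooled ranks: 148→9, 119→4, 157→10.5, 105→2, 129→8
Rank sum = 9 + 4 + 10.5 + 2 + 8 = 33.5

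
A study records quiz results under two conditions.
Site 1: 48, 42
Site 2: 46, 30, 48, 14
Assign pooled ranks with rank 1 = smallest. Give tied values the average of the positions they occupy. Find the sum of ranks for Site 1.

8.5

Sorted (ascending): 14, 30, 42, 46, 48, 48
The 2 values of 48 occupy positions 5–6 → average rank (5+6)/2 = 5.5.
Site 1 values → pooled ranks: 48→5.5, 42→3
Rank sum = 5.5 + 3 = 8.5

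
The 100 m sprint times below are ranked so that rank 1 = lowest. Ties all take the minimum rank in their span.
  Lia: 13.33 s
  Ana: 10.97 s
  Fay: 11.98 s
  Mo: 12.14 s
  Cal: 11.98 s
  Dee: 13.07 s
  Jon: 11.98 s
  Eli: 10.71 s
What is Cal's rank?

Sorted (ascending): 10.71, 10.97, 11.98, 11.98, 11.98, 12.14, 13.07, 13.33
The 3 values of 11.98 occupy positions 3–5 → each gets rank 3.
Cal has value 11.98 s → rank 3.

3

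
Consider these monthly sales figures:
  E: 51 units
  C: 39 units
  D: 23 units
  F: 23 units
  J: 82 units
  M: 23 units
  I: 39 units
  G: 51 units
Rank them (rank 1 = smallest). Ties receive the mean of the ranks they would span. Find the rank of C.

Sorted (ascending): 23, 23, 23, 39, 39, 51, 51, 82
The 3 values of 23 occupy positions 1–3 → average rank 2.
The 2 values of 39 occupy positions 4–5 → average rank (4+5)/2 = 4.5.
The 2 values of 51 occupy positions 6–7 → average rank (6+7)/2 = 6.5.
C has value 39 units → rank 4.5.

4.5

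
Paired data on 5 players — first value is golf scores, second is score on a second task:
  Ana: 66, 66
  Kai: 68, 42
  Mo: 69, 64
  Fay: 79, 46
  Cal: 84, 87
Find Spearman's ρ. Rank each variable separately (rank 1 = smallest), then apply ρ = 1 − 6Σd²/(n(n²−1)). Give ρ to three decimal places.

Ranks of variable 1: 1, 2, 3, 4, 5
Ranks of variable 2: 4, 1, 3, 2, 5
d = r₁ − r₂: -3, 1, 0, 2, 0
d²: 9, 1, 0, 4, 0; Σd² = 14
ρ = 1 − 6·14/(5·24) = 1 − 84/120 = 0.300

0.300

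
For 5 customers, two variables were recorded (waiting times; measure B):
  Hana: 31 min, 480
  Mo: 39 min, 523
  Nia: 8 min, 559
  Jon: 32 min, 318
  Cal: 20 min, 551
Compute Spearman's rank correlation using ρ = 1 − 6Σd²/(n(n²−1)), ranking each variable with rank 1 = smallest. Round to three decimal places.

-0.700

Ranks of variable 1: 3, 5, 1, 4, 2
Ranks of variable 2: 2, 3, 5, 1, 4
d = r₁ − r₂: 1, 2, -4, 3, -2
d²: 1, 4, 16, 9, 4; Σd² = 34
ρ = 1 − 6·34/(5·24) = 1 − 204/120 = -0.700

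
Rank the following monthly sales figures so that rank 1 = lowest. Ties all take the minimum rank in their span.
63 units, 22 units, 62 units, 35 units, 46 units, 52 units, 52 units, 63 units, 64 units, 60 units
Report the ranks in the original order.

8, 1, 7, 2, 3, 4, 4, 8, 10, 6

Sorted (ascending): 22, 35, 46, 52, 52, 60, 62, 63, 63, 64
The 2 values of 52 occupy positions 4–5 → each gets rank 4.
The 2 values of 63 occupy positions 8–9 → each gets rank 8.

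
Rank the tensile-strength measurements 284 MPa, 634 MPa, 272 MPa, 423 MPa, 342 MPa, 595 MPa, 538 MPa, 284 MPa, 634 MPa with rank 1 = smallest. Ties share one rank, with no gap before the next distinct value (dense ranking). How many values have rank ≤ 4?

Sorted (ascending): 272, 284, 284, 342, 423, 538, 595, 634, 634
The 2 values of 284 share dense rank 2.
The 2 values of 634 share dense rank 7.
Remaining distinct values take the next consecutive integers.
Ranks ≤ 4: {1, 2, 2, 3, 4} → 5 values.

5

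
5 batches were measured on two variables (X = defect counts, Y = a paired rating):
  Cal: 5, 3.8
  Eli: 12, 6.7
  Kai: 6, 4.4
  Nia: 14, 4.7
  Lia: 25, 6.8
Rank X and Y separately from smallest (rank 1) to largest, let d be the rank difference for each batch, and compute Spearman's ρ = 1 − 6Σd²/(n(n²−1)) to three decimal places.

Ranks of variable 1: 1, 3, 2, 4, 5
Ranks of variable 2: 1, 4, 2, 3, 5
d = r₁ − r₂: 0, -1, 0, 1, 0
d²: 0, 1, 0, 1, 0; Σd² = 2
ρ = 1 − 6·2/(5·24) = 1 − 12/120 = 0.900

0.900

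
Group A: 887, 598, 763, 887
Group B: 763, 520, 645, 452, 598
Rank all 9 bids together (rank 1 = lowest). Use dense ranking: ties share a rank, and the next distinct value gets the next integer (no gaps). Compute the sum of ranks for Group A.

Sorted (ascending): 452, 520, 598, 598, 645, 763, 763, 887, 887
The 2 values of 598 share dense rank 3.
The 2 values of 763 share dense rank 5.
The 2 values of 887 share dense rank 6.
Remaining distinct values take the next consecutive integers.
Group A values → pooled ranks: 887→6, 598→3, 763→5, 887→6
Rank sum = 6 + 3 + 5 + 6 = 20

20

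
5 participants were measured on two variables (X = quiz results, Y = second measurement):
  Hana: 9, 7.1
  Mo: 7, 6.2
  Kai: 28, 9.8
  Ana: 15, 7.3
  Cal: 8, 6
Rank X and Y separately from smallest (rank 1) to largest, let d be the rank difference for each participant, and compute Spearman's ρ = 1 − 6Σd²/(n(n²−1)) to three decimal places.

0.900

Ranks of variable 1: 3, 1, 5, 4, 2
Ranks of variable 2: 3, 2, 5, 4, 1
d = r₁ − r₂: 0, -1, 0, 0, 1
d²: 0, 1, 0, 0, 1; Σd² = 2
ρ = 1 − 6·2/(5·24) = 1 − 12/120 = 0.900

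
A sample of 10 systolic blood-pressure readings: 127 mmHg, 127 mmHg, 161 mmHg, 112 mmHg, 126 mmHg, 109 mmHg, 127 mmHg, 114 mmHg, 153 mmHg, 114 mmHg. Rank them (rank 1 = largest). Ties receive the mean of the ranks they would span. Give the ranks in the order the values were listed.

Sorted (descending): 161, 153, 127, 127, 127, 126, 114, 114, 112, 109
The 3 values of 127 occupy positions 3–5 → average rank 4.
The 2 values of 114 occupy positions 7–8 → average rank (7+8)/2 = 7.5.

4, 4, 1, 9, 6, 10, 4, 7.5, 2, 7.5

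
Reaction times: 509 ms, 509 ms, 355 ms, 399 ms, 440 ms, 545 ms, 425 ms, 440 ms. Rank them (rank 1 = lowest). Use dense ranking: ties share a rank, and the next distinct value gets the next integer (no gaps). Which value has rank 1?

Sorted (ascending): 355, 399, 425, 440, 440, 509, 509, 545
The 2 values of 440 share dense rank 4.
The 2 values of 509 share dense rank 5.
Remaining distinct values take the next consecutive integers.
Rank 1 → value 355.

355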